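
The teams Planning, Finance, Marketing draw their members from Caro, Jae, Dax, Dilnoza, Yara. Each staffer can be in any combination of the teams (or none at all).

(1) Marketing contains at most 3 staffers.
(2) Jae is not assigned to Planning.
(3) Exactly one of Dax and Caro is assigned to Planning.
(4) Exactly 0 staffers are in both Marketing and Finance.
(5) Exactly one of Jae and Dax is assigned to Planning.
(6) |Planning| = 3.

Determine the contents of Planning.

Planning = {Dax, Dilnoza, Yara}

From (2): Jae ∉ Planning.
(5) (exactly one): Dax ∈ Planning.
(3) (exactly one): Caro ∉ Planning.
(6): only 3 candidates remain for Planning, so all are in.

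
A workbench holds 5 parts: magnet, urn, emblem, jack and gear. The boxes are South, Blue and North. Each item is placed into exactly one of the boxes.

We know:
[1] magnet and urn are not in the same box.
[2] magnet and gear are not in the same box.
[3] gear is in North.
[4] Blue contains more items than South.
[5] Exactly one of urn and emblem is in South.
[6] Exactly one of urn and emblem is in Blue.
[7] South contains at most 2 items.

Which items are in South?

From (3): gear ∈ North.
(2): magnet ∉ North.
Suppose magnet ∈ South: no assignment then satisfies all the clues, so magnet ∉ South.

South = {urn}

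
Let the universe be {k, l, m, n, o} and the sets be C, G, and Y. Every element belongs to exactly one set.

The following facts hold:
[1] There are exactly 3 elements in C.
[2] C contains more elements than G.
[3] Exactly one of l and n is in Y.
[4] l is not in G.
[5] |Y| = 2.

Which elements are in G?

From (4): l ∉ G.
Suppose k ∈ G: no assignment then satisfies all the clues, so k ∉ G.

G = {}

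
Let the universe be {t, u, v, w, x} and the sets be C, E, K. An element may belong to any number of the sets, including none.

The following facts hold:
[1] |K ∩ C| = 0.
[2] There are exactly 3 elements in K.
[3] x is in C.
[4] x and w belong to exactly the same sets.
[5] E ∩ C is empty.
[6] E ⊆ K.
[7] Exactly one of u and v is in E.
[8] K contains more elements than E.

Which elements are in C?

From (3): x ∈ C.
(4): w matches x: w ∈ C.
(5) (disjoint): w ∉ E.
(5) (disjoint): x ∉ E.
Suppose t ∈ C: no assignment then satisfies all the clues, so t ∉ C.

C = {w, x}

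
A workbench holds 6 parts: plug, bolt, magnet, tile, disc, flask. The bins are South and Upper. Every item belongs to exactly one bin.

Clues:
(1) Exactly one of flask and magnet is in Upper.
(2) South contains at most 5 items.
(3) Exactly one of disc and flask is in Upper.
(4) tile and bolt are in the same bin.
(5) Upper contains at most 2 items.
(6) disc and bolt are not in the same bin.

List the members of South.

South = {bolt, flask, plug, tile}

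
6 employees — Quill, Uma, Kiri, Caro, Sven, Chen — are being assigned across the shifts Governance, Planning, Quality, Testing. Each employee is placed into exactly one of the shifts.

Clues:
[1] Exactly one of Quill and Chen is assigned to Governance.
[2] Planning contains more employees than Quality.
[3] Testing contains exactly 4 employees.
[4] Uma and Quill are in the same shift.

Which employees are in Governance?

Governance = {Chen}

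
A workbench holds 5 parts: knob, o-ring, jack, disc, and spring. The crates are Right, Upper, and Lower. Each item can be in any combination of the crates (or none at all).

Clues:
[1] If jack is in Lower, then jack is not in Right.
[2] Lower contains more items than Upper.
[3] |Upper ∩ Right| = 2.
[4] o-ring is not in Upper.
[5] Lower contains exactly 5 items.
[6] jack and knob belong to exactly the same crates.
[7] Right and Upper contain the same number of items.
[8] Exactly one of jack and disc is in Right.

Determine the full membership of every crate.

Right = {disc, spring}; Upper = {disc, spring}; Lower = {disc, jack, knob, o-ring, spring}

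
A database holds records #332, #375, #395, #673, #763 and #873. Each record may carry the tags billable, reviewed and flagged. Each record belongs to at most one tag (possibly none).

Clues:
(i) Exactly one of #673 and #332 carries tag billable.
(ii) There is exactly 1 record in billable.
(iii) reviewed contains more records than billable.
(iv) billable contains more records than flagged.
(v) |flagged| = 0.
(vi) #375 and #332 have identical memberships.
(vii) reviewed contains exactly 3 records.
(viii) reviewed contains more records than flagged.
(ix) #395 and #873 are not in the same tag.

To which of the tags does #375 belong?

#375: reviewed

(v): flagged already has 0, so the rest are out.
Suppose #375 ∈ billable: no assignment then satisfies all the clues, so #375 ∉ billable.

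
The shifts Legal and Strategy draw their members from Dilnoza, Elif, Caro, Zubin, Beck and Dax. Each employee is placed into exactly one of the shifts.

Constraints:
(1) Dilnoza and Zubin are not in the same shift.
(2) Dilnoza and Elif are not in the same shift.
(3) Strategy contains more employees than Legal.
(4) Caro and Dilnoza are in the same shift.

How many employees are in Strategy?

4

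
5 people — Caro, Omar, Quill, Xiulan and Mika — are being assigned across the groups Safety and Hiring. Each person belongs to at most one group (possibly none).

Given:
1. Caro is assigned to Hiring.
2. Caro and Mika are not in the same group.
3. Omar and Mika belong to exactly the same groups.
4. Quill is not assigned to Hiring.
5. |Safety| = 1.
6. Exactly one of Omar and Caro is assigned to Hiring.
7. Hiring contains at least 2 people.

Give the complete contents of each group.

Safety = {Quill}; Hiring = {Caro, Xiulan}

From (1): Caro ∈ Hiring.
From (4): Quill ∉ Hiring.
(2): Mika ∉ Hiring.
(3): Omar matches Mika: Omar ∉ Hiring.
(7): only 2 candidates remain for Hiring, so all are in.
Suppose Omar ∈ Safety: no assignment then satisfies all the clues, so Omar ∉ Safety.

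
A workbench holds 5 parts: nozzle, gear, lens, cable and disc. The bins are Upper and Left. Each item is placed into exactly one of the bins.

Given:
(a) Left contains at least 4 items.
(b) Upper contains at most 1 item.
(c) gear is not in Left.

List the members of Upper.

Upper = {gear}

From (c): gear ∉ Left.
(a): only 4 candidates remain for Left, so all are in.
Only one bin left: gear ∈ Upper.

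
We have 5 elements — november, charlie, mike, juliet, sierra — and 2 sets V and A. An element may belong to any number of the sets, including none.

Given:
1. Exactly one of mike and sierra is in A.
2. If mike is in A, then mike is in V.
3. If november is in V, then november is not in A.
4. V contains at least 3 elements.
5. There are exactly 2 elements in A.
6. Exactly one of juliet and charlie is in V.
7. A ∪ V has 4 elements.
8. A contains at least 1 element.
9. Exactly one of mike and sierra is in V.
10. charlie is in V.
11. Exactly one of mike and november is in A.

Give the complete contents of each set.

V = {charlie, mike, november}; A = {juliet, mike}

From (10): charlie ∈ V.
(6) (exactly one): juliet ∉ V.
Suppose november ∉ V: no assignment then satisfies all the clues, so november ∈ V.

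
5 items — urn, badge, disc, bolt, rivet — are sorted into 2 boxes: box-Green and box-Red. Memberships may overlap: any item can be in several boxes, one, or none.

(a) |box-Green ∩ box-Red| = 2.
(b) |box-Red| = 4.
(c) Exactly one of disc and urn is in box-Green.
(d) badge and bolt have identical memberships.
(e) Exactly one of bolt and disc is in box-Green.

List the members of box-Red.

box-Red = {badge, bolt, disc, rivet}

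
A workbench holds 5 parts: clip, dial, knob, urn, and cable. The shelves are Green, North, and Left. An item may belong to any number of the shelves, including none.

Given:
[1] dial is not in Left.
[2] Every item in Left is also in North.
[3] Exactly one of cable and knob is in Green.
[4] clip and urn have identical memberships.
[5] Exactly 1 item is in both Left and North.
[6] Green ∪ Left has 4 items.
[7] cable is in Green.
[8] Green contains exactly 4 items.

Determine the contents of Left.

Left = {cable}

From (1): dial ∉ Left.
From (7): cable ∈ Green.
(3) (exactly one): knob ∉ Green.
(8): only 4 candidates remain for Green, so all are in.
Suppose clip ∈ Left: no assignment then satisfies all the clues, so clip ∉ Left.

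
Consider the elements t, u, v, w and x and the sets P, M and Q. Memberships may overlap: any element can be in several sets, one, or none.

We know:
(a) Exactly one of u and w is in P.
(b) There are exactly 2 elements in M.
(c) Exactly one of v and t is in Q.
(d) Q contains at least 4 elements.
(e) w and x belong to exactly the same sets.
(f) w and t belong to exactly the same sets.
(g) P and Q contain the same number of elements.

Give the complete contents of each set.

P = {t, v, w, x}; M = {u, v}; Q = {t, u, w, x}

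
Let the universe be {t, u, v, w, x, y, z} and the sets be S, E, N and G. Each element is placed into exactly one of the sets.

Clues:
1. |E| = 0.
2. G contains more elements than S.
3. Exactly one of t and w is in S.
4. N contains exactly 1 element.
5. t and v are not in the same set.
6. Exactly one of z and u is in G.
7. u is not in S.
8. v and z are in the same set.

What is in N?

N = {u}

From (7): u ∉ S.
(1): E already has 0, so the rest are out.
Suppose t ∈ N: no assignment then satisfies all the clues, so t ∉ N.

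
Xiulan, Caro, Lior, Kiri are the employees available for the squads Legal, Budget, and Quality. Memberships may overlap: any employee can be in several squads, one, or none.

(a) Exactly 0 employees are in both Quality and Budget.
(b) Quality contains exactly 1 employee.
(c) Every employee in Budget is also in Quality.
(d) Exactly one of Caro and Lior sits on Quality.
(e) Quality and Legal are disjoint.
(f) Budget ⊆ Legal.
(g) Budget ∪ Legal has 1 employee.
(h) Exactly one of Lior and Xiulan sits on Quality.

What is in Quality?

Quality = {Lior}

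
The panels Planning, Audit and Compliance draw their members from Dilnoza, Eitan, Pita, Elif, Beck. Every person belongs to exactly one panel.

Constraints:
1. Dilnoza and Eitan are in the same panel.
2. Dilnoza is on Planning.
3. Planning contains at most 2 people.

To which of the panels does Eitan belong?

From (2): Dilnoza ∈ Planning.
(1): Eitan matches Dilnoza: Eitan ∈ Planning.
(3): Planning already has 2, so the rest are out.

Eitan: Planning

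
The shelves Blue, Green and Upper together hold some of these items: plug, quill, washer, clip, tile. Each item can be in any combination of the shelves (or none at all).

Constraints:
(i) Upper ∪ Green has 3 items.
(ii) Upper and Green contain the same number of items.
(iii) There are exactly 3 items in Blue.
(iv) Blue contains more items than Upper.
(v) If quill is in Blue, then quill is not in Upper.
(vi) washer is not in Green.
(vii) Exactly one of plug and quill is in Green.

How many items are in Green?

2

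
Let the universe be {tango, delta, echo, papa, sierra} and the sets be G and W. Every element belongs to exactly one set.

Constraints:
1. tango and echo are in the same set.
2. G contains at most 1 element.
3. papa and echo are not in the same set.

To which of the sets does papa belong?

papa: G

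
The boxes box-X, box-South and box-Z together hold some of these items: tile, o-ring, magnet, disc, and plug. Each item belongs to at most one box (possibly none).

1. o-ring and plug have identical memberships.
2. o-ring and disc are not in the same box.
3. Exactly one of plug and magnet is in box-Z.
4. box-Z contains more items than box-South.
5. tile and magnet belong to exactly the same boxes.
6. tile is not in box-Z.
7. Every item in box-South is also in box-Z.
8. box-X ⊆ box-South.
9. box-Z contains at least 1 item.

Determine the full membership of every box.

box-X = {}; box-South = {}; box-Z = {o-ring, plug}

From (6): tile ∉ box-Z.
(5): magnet matches tile: magnet ∉ box-Z.
(7) contrapositive: tile ∉ box-South.
(7) contrapositive: magnet ∉ box-South.
(8) contrapositive: tile ∉ box-X.
(8) contrapositive: magnet ∉ box-X.
(3) (exactly one): plug ∈ box-Z.
(1): o-ring matches plug: o-ring ∉ box-X.
(1): o-ring matches plug: o-ring ∉ box-South.
(1): o-ring matches plug: o-ring ∈ box-Z.
(2): disc ∉ box-Z.
(8) contrapositive: disc ∉ box-X.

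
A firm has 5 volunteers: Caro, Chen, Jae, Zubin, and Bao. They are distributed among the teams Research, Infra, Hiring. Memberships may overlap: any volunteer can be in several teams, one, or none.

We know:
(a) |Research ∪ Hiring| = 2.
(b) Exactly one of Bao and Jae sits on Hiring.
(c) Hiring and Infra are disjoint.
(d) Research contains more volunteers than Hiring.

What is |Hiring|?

1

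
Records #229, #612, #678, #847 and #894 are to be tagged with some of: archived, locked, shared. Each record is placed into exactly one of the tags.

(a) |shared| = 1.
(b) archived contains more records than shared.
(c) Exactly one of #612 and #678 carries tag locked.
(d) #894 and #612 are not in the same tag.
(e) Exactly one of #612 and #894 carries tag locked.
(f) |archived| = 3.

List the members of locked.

locked = {#612}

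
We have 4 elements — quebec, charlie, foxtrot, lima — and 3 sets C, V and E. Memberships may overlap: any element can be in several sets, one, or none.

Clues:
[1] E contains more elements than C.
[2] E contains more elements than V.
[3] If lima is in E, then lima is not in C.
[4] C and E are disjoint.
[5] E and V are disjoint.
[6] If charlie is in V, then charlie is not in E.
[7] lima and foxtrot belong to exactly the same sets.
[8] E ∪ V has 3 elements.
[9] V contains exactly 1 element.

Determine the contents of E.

E = {foxtrot, lima}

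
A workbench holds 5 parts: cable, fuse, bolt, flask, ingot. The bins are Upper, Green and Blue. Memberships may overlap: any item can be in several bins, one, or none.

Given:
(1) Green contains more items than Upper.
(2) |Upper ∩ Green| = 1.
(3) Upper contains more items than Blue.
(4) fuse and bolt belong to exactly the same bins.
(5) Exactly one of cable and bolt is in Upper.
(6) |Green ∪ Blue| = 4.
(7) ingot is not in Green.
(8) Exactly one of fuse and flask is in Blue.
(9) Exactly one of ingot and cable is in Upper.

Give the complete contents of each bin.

Upper = {cable, flask}; Green = {bolt, cable, fuse}; Blue = {flask}

From (7): ingot ∉ Green.
Suppose cable ∉ Upper: no assignment then satisfies all the clues, so cable ∈ Upper.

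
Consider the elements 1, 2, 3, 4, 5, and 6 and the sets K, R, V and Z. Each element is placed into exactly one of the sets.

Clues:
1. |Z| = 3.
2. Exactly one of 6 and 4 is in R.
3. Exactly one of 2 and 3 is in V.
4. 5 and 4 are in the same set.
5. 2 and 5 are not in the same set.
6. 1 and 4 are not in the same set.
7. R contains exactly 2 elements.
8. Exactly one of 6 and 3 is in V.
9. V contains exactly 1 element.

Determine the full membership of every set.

K = {}; R = {4, 5}; V = {3}; Z = {1, 2, 6}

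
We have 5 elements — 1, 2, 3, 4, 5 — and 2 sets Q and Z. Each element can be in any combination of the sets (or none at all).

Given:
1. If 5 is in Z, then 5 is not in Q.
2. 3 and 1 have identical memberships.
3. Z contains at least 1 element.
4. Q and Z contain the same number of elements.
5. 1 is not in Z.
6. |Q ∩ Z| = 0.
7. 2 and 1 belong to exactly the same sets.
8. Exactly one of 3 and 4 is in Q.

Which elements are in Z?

Z = {5}

From (5): 1 ∉ Z.
(2): 3 matches 1: 3 ∉ Z.
(7): 2 matches 1: 2 ∉ Z.
Suppose 4 ∈ Z: no assignment then satisfies all the clues, so 4 ∉ Z.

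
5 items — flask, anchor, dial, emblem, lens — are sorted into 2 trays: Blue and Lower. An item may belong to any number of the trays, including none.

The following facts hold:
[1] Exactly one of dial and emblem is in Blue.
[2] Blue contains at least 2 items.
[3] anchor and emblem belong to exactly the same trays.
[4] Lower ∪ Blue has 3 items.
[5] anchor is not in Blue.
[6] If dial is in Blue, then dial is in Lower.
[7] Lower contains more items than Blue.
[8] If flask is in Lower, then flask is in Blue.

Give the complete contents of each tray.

Blue = {dial, flask}; Lower = {dial, flask, lens}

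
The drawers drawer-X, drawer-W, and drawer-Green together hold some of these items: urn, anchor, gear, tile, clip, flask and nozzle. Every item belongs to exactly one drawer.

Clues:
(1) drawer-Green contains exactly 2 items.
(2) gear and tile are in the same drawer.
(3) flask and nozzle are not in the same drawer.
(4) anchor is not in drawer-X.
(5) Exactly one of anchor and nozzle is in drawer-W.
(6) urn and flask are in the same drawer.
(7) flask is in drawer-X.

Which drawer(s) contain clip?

clip: drawer-Green

From (4): anchor ∉ drawer-X.
From (7): flask ∈ drawer-X.
(3): nozzle ∉ drawer-X.
(6): urn matches flask: urn ∈ drawer-X.
Suppose clip ∈ drawer-X: no assignment then satisfies all the clues, so clip ∉ drawer-X.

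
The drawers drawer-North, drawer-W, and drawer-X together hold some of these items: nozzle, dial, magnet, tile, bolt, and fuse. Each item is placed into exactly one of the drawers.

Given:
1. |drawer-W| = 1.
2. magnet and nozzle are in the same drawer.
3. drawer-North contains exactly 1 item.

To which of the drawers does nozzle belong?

nozzle: drawer-X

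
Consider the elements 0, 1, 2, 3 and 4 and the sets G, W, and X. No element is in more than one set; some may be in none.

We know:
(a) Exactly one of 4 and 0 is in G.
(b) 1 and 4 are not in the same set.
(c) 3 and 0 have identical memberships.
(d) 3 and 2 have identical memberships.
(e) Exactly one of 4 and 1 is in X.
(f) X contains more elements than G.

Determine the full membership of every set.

G = {4}; W = {}; X = {0, 1, 2, 3}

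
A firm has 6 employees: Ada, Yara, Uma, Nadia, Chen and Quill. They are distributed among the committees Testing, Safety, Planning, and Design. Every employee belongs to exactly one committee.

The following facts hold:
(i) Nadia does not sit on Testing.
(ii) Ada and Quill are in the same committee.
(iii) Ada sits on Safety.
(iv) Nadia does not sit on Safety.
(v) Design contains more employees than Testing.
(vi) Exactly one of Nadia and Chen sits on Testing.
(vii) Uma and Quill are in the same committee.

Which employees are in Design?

From (i): Nadia ∉ Testing.
From (iii): Ada ∈ Safety.
From (iv): Nadia ∉ Safety.
(ii): Quill matches Ada: Quill ∉ Testing.
(ii): Quill matches Ada: Quill ∈ Safety.
(vi) (exactly one): Chen ∈ Testing.
(vii): Uma matches Quill: Uma ∉ Testing.
(vii): Uma matches Quill: Uma ∈ Safety.
Suppose Yara ∉ Design: no assignment then satisfies all the clues, so Yara ∈ Design.

Design = {Nadia, Yara}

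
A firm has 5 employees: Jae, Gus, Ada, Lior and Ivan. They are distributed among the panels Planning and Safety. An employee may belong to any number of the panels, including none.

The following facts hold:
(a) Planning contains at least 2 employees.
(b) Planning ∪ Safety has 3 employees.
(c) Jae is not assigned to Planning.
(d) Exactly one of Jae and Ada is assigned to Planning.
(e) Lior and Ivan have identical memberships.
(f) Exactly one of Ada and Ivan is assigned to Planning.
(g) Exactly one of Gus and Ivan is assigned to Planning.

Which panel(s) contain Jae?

From (c): Jae ∉ Planning.
(d) (exactly one): Ada ∈ Planning.
(f) (exactly one): Ivan ∉ Planning.
(g) (exactly one): Gus ∈ Planning.
(e): Lior matches Ivan: Lior ∉ Planning.
Suppose Jae ∉ Safety: no assignment then satisfies all the clues, so Jae ∈ Safety.

Jae: Safety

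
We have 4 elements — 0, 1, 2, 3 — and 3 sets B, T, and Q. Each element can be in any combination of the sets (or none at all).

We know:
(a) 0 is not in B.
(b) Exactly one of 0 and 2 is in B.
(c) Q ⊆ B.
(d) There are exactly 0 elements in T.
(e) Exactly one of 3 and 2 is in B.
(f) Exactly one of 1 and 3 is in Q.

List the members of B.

From (a): 0 ∉ B.
(b) (exactly one): 2 ∈ B.
(c) contrapositive: 0 ∉ Q.
(d): T already has 0, so the rest are out.
(e) (exactly one): 3 ∉ B.
(c) contrapositive: 3 ∉ Q.
(f) (exactly one): 1 ∈ Q.
(c) with 1 ∈ Q: 1 ∈ B.

B = {1, 2}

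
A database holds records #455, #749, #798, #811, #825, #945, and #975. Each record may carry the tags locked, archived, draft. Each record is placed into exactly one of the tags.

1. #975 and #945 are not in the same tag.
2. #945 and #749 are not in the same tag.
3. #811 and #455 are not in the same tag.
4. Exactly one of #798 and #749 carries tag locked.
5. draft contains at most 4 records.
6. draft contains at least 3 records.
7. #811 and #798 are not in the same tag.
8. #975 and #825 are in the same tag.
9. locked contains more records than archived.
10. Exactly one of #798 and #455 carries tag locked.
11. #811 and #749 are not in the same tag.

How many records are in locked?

2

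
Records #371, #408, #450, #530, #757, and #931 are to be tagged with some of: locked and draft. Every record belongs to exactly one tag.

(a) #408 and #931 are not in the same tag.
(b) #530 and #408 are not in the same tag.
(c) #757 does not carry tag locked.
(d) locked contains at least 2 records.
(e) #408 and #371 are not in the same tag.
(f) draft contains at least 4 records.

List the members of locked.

From (c): #757 ∉ locked.
Only one tag left: #757 ∈ draft.
Suppose #371 ∈ locked: no assignment then satisfies all the clues, so #371 ∉ locked.

locked = {#408, #450}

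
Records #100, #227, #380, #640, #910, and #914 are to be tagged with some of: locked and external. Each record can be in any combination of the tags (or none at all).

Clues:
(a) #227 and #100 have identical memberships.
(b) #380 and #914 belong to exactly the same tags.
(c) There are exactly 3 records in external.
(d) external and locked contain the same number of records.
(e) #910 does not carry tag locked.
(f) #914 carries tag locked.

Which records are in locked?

locked = {#380, #640, #914}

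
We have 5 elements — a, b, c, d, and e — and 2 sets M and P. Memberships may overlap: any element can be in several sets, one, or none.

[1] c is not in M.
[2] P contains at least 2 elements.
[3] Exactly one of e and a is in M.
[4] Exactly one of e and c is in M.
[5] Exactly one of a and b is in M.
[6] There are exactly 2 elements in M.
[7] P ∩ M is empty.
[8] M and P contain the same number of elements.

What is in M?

From (1): c ∉ M.
(4) (exactly one): e ∈ M.
(7) (disjoint): e ∉ P.
(3) (exactly one): a ∉ M.
(5) (exactly one): b ∈ M.
(6): M already has 2, so the rest are out.
(7) (disjoint): b ∉ P.

M = {b, e}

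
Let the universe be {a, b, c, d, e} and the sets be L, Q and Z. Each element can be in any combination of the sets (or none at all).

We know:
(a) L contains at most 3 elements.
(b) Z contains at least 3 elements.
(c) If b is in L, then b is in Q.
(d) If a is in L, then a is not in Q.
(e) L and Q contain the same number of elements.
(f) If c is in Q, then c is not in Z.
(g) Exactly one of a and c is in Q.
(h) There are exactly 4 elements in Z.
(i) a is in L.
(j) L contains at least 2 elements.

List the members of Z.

Z = {a, b, d, e}

From (i): a ∈ L.
(d): a ∉ Q.
(g) (exactly one): c ∈ Q.
(f): c ∉ Z.
(h): only 4 candidates remain for Z, so all are in.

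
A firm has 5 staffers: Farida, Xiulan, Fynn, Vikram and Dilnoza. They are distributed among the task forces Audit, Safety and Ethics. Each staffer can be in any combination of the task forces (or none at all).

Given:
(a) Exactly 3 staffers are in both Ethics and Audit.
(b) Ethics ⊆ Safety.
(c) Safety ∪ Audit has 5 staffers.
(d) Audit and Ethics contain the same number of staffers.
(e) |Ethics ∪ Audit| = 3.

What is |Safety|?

5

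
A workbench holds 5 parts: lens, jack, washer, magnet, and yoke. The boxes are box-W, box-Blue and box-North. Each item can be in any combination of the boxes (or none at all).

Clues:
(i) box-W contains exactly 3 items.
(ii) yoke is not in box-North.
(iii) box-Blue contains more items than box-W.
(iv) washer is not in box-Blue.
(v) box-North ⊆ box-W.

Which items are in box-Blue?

box-Blue = {jack, lens, magnet, yoke}

From (ii): yoke ∉ box-North.
From (iv): washer ∉ box-Blue.
Suppose lens ∉ box-Blue: no assignment then satisfies all the clues, so lens ∈ box-Blue.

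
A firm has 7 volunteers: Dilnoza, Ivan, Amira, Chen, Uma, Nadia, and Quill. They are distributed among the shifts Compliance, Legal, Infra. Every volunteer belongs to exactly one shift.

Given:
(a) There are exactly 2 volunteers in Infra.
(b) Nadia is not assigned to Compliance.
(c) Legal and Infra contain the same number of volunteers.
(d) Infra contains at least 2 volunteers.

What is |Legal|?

2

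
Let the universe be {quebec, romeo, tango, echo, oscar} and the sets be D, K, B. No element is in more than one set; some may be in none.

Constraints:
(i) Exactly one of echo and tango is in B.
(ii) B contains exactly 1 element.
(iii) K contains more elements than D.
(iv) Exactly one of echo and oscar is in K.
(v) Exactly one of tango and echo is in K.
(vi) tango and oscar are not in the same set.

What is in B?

B = {tango}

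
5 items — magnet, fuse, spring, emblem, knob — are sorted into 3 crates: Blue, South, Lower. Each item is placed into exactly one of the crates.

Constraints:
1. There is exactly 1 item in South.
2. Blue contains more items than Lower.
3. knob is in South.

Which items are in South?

South = {knob}

From (3): knob ∈ South.
(1): South already has 1, so the rest are out.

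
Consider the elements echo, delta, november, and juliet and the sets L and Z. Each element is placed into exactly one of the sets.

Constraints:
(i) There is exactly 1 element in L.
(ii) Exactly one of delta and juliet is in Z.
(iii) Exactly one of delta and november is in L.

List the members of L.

L = {delta}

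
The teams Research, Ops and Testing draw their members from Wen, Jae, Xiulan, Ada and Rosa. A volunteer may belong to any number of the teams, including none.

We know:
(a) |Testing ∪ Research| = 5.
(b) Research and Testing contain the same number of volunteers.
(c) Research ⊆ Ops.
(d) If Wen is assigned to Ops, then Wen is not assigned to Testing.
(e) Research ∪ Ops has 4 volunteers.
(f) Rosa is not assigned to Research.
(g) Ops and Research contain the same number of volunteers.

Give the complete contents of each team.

Research = {Ada, Jae, Wen, Xiulan}; Ops = {Ada, Jae, Wen, Xiulan}; Testing = {Ada, Jae, Rosa, Xiulan}

From (f): Rosa ∉ Research.
Suppose Wen ∉ Research: no assignment then satisfies all the clues, so Wen ∈ Research.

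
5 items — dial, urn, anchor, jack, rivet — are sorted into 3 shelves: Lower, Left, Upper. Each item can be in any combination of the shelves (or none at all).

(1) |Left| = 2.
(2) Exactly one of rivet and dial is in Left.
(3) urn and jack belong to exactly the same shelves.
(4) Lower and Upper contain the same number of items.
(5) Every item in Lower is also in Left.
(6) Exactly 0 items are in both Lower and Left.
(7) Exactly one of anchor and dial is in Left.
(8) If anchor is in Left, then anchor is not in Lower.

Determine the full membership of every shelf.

Lower = {}; Left = {anchor, rivet}; Upper = {}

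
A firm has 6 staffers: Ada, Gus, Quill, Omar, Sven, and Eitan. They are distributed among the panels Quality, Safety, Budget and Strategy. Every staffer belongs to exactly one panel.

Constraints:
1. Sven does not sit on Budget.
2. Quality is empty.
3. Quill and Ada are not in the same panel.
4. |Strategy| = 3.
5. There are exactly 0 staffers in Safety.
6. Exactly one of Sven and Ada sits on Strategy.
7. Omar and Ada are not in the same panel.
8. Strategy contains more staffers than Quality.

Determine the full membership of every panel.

From (1): Sven ∉ Budget.
(2): Quality already has 0, so the rest are out.
(5): Safety already has 0, so the rest are out.
Only one panel left: Sven ∈ Strategy.
(6) (exactly one): Ada ∉ Strategy.
Only one panel left: Ada ∈ Budget.
(3): Quill ∉ Budget.
(7): Omar ∉ Budget.
Only one panel left: Quill ∈ Strategy.
Only one panel left: Omar ∈ Strategy.
(4): Strategy already has 3, so the rest are out.
Only one panel left: Eitan ∈ Budget.

Quality = {}; Safety = {}; Budget = {Ada, Eitan, Gus}; Strategy = {Omar, Quill, Sven}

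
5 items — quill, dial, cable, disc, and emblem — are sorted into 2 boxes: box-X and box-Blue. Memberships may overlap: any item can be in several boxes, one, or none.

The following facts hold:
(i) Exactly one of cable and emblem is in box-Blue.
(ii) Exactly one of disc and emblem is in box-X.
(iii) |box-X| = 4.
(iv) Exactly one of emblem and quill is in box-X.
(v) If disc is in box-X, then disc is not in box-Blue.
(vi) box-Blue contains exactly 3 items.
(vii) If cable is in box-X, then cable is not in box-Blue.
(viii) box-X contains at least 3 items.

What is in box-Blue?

box-Blue = {dial, emblem, quill}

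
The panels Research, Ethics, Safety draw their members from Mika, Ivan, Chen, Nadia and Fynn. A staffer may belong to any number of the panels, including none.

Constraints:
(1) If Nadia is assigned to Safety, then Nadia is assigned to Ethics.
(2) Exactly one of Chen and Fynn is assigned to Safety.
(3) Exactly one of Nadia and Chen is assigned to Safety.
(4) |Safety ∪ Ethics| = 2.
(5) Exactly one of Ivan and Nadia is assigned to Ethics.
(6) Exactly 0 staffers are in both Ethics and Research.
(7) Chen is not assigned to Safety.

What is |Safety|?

2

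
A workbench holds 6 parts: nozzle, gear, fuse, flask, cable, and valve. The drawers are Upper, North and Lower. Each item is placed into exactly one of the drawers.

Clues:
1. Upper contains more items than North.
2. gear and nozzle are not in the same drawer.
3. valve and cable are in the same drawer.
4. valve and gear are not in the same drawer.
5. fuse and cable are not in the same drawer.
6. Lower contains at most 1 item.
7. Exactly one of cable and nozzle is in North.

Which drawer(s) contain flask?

flask: Upper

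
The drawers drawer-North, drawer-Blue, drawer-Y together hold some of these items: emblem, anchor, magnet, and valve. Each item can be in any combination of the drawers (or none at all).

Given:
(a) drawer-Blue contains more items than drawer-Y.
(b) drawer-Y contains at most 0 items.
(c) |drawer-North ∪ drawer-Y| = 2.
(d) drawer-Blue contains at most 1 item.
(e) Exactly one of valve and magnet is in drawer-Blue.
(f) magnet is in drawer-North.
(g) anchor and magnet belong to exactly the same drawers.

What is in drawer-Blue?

drawer-Blue = {valve}

From (f): magnet ∈ drawer-North.
(b): drawer-Y already has 0, so the rest are out.
(g): anchor matches magnet: anchor ∈ drawer-North.
Suppose emblem ∈ drawer-Blue: no assignment then satisfies all the clues, so emblem ∉ drawer-Blue.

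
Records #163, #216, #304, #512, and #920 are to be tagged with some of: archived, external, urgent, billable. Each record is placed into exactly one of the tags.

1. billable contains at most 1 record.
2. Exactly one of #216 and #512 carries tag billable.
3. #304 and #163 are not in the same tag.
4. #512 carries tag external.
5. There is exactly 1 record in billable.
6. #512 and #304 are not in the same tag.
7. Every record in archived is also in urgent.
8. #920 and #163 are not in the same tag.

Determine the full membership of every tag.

archived = {}; external = {#163, #512}; urgent = {#304, #920}; billable = {#216}

From (4): #512 ∈ external.
(2) (exactly one): #216 ∈ billable.
(5): billable already has 1, so the rest are out.
(6): #304 ∉ external.
Suppose #163 ∈ archived: no assignment then satisfies all the clues, so #163 ∉ archived.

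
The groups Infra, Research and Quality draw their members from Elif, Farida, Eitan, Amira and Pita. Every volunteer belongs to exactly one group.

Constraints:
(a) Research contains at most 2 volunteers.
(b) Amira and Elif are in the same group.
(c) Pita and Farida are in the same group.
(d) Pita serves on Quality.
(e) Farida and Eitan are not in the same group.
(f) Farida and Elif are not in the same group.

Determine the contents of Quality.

From (d): Pita ∈ Quality.
(c): Farida matches Pita: Farida ∉ Infra.
(c): Farida matches Pita: Farida ∉ Research.
(c): Farida matches Pita: Farida ∈ Quality.
(e): Eitan ∉ Quality.
(f): Elif ∉ Quality.
(b): Amira matches Elif: Amira ∉ Quality.

Quality = {Farida, Pita}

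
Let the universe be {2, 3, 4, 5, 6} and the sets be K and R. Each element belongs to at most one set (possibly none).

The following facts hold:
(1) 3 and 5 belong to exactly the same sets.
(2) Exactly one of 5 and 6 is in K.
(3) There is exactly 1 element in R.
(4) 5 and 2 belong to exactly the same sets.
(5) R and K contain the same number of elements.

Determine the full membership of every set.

K = {6}; R = {4}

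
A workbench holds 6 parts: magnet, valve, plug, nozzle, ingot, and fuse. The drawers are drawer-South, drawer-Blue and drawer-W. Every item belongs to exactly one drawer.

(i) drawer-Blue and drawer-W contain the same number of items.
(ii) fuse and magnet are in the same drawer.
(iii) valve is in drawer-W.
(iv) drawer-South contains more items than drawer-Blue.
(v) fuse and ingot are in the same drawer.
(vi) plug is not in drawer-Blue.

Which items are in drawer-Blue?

drawer-Blue = {nozzle}

From (iii): valve ∈ drawer-W.
From (vi): plug ∉ drawer-Blue.
Suppose magnet ∈ drawer-Blue: no assignment then satisfies all the clues, so magnet ∉ drawer-Blue.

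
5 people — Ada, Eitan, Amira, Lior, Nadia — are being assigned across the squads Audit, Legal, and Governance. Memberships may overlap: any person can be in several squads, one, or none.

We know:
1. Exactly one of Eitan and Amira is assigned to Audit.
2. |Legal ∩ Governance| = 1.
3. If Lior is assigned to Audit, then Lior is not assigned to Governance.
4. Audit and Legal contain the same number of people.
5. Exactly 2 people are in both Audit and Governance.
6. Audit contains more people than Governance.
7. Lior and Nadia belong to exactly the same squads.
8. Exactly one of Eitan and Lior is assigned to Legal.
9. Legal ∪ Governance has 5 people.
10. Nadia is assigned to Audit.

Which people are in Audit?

Audit = {Ada, Eitan, Lior, Nadia}

From (10): Nadia ∈ Audit.
(7): Lior matches Nadia: Lior ∈ Audit.
(3): Lior ∉ Governance.
(7): Nadia matches Lior: Nadia ∉ Governance.
Suppose Ada ∉ Audit: no assignment then satisfies all the clues, so Ada ∈ Audit.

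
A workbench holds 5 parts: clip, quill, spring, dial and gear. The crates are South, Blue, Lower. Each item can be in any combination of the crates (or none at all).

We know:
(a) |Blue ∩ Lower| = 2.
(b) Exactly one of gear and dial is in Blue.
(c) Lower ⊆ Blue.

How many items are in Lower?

2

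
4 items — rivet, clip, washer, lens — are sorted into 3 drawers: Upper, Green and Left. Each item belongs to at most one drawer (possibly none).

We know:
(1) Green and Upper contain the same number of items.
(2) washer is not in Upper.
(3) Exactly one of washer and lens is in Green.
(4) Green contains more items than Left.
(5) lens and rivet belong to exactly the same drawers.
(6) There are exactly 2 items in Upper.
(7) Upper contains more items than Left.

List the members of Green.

Green = {clip, washer}

From (2): washer ∉ Upper.
Suppose rivet ∈ Green: no assignment then satisfies all the clues, so rivet ∉ Green.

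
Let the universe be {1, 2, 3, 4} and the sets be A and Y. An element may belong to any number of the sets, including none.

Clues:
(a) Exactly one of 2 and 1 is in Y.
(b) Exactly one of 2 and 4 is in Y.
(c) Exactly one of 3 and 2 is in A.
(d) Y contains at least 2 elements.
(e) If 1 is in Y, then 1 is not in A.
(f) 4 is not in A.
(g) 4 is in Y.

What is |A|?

From (f): 4 ∉ A.
From (g): 4 ∈ Y.
(b) (exactly one): 2 ∉ Y.
(a) (exactly one): 1 ∈ Y.
(e): 1 ∉ A.

1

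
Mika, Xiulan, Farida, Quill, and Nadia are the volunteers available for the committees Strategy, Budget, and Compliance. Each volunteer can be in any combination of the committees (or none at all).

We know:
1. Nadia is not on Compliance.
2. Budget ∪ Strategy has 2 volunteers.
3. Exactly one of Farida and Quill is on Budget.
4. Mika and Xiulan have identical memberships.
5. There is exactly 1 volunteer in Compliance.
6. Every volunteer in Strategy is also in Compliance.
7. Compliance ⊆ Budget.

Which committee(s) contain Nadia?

Nadia: Budget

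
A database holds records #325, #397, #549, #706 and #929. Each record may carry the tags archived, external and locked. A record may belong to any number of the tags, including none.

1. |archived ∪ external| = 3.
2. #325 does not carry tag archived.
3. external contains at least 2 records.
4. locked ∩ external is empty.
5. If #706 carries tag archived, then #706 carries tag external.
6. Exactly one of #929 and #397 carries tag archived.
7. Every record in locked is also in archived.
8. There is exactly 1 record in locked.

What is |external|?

2

From (2): #325 ∉ archived.
(7) contrapositive: #325 ∉ locked.
Suppose #706 ∈ locked: no assignment then satisfies all the clues, so #706 ∉ locked.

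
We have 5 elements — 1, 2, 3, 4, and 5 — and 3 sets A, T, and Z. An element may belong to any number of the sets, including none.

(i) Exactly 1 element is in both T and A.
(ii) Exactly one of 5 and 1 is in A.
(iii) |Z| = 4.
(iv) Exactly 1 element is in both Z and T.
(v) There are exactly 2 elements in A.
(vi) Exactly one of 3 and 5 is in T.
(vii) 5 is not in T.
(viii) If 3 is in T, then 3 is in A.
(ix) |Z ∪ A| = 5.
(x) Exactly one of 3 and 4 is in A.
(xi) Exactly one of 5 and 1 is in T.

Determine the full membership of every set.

A = {3, 5}; T = {1, 3}; Z = {1, 2, 4, 5}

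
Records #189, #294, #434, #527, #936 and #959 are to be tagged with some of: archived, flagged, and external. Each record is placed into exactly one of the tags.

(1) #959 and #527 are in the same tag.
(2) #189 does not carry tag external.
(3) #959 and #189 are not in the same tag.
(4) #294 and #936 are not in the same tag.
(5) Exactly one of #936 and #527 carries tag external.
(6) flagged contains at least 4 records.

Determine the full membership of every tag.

archived = {#189}; flagged = {#294, #434, #527, #959}; external = {#936}

From (2): #189 ∉ external.
Suppose #189 ∉ archived: no assignment then satisfies all the clues, so #189 ∈ archived.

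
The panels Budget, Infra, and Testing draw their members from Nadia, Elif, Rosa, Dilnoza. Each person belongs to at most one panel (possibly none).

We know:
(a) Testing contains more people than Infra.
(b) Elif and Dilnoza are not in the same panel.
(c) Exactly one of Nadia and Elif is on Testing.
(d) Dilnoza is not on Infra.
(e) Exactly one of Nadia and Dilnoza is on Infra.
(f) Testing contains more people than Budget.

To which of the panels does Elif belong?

From (d): Dilnoza ∉ Infra.
(e) (exactly one): Nadia ∈ Infra.
(c) (exactly one): Elif ∈ Testing.
(b): Dilnoza ∉ Testing.

Elif: Testing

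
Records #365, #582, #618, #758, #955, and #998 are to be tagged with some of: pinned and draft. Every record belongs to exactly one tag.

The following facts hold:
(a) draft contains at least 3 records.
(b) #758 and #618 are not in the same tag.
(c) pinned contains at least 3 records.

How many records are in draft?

3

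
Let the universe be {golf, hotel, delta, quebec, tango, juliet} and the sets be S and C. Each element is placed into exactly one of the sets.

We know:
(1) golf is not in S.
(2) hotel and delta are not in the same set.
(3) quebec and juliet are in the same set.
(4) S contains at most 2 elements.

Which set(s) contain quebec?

quebec: C

From (1): golf ∉ S.
Only one set left: golf ∈ C.
Suppose quebec ∈ S: no assignment then satisfies all the clues, so quebec ∉ S.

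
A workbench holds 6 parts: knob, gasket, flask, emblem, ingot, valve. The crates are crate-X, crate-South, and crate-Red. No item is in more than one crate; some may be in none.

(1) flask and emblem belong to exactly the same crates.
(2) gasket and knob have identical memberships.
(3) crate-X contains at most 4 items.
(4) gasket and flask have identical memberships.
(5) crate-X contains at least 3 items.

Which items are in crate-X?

crate-X = {emblem, flask, gasket, knob}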